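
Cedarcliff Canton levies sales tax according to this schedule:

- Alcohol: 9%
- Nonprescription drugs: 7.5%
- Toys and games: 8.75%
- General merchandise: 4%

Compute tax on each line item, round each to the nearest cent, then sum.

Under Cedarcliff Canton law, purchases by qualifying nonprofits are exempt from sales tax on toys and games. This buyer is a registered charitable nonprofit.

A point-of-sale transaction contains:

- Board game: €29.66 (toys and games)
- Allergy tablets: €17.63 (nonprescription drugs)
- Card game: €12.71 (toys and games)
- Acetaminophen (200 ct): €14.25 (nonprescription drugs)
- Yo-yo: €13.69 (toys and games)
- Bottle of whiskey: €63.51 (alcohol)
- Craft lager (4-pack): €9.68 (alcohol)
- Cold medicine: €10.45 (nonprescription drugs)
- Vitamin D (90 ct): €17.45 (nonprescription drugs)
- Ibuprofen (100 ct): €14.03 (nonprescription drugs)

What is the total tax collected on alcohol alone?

Bottle of whiskey €63.51: alcohol → 9% → €5.72
Craft lager (4-pack) €9.68: alcohol → 9% → €0.87
Tax on alcohol = €5.72 + €0.87 = €6.59

€6.59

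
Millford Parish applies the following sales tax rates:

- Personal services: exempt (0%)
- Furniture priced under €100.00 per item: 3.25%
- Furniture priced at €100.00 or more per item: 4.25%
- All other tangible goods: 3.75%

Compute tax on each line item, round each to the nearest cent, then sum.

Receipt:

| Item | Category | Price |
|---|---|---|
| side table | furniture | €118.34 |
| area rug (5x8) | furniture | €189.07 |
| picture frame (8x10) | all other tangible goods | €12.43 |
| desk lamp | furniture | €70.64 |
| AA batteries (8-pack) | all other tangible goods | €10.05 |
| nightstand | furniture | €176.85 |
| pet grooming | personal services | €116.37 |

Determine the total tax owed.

Side table €118.34: furniture, €100.00 or more → 4.25% → €5.03
Area rug (5x8) €189.07: furniture, €100.00 or more → 4.25% → €8.04
Picture frame (8x10) €12.43: all other tangible goods → 3.75% → €0.47
Desk lamp €70.64: furniture, under €100.00 → 3.25% → €2.30
AA batteries (8-pack) €10.05: all other tangible goods → 3.75% → €0.38
Nightstand €176.85: furniture, €100.00 or more → 4.25% → €7.52
Pet grooming €116.37: personal services → 0% → €0.00
Total tax = €5.03 + €8.04 + €0.47 + €2.30 + €0.38 + €7.52 = €23.74

€23.74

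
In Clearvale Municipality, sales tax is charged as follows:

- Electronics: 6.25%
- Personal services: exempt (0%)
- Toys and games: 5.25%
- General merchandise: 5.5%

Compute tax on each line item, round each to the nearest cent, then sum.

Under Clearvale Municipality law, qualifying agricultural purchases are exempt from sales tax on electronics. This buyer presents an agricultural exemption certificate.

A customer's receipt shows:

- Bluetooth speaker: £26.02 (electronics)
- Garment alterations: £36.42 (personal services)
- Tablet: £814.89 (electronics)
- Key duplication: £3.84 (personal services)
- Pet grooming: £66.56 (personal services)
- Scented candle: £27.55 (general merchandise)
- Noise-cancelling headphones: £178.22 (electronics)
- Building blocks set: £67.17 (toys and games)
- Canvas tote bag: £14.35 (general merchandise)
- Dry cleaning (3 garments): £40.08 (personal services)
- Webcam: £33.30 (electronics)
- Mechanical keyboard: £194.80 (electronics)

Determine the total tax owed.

Bluetooth speaker £26.02: electronics, buyer-exempt → 0% → £0.00
Garment alterations £36.42: personal services → 0% → £0.00
Tablet £814.89: electronics, buyer-exempt → 0% → £0.00
Key duplication £3.84: personal services → 0% → £0.00
Pet grooming £66.56: personal services → 0% → £0.00
Scented candle £27.55: general merchandise → 5.5% → £1.52
Noise-cancelling headphones £178.22: electronics, buyer-exempt → 0% → £0.00
Building blocks set £67.17: toys and games → 5.25% → £3.53
Canvas tote bag £14.35: general merchandise → 5.5% → £0.79
Dry cleaning (3 garments) £40.08: personal services → 0% → £0.00
Webcam £33.30: electronics, buyer-exempt → 0% → £0.00
Mechanical keyboard £194.80: electronics, buyer-exempt → 0% → £0.00
Total tax = £1.52 + £3.53 + £0.79 = £5.84

£5.84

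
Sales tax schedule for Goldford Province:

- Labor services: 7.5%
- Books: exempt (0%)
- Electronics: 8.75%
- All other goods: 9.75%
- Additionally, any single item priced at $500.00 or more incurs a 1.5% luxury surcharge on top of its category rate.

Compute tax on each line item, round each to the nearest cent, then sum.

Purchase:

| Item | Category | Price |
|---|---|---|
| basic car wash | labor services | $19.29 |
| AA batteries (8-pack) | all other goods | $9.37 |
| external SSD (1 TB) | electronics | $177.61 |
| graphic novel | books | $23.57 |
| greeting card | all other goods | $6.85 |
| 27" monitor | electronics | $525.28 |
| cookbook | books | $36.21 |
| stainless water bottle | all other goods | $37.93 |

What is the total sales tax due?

$76.11

Basic car wash $19.29: labor services → 7.5% → $1.45
AA batteries (8-pack) $9.37: all other goods → 9.75% → $0.91
External SSD (1 TB) $177.61: electronics → 8.75% → $15.54
Graphic novel $23.57: books → 0% → $0.00
Greeting card $6.85: all other goods → 9.75% → $0.67
27" monitor $525.28: electronics → 8.75% + 1.5% surcharge = 10.25% → $53.84
Cookbook $36.21: books → 0% → $0.00
Stainless water bottle $37.93: all other goods → 9.75% → $3.70
Total tax = $1.45 + $0.91 + $15.54 + $0.67 + $53.84 + $3.70 = $76.11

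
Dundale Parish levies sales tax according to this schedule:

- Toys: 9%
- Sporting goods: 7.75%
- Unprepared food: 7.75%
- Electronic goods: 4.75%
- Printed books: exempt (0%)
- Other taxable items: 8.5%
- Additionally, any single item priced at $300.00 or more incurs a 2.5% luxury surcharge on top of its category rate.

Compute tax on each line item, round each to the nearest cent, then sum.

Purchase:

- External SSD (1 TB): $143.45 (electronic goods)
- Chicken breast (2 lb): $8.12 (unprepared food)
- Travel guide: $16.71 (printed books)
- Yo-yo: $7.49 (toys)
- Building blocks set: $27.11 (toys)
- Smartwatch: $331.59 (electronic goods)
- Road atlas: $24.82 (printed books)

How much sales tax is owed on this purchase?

$34.59

External SSD (1 TB) $143.45: electronic goods → 4.75% → $6.81
Chicken breast (2 lb) $8.12: unprepared food → 7.75% → $0.63
Travel guide $16.71: printed books → 0% → $0.00
Yo-yo $7.49: toys → 9% → $0.67
Building blocks set $27.11: toys → 9% → $2.44
Smartwatch $331.59: electronic goods → 4.75% + 2.5% surcharge = 7.25% → $24.04
Road atlas $24.82: printed books → 0% → $0.00
Total tax = $6.81 + $0.63 + $0.67 + $2.44 + $24.04 = $34.59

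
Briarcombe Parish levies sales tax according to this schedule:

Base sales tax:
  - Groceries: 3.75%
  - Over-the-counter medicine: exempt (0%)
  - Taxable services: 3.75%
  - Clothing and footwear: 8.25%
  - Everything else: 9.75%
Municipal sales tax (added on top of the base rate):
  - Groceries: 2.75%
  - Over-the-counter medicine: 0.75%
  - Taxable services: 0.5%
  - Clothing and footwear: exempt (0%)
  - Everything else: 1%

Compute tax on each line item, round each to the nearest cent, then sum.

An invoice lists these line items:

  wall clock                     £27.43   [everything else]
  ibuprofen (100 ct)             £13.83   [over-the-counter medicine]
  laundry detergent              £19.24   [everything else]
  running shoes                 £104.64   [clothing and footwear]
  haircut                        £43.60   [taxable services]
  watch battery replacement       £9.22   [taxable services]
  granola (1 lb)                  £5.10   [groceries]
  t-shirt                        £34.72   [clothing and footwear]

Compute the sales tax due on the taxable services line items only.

£2.24

Haircut £43.60: taxable services → 3.75% + 0.5% municipal = 4.25% → £1.85
Watch battery replacement £9.22: taxable services → 3.75% + 0.5% municipal = 4.25% → £0.39
Tax on taxable services = £1.85 + £0.39 = £2.24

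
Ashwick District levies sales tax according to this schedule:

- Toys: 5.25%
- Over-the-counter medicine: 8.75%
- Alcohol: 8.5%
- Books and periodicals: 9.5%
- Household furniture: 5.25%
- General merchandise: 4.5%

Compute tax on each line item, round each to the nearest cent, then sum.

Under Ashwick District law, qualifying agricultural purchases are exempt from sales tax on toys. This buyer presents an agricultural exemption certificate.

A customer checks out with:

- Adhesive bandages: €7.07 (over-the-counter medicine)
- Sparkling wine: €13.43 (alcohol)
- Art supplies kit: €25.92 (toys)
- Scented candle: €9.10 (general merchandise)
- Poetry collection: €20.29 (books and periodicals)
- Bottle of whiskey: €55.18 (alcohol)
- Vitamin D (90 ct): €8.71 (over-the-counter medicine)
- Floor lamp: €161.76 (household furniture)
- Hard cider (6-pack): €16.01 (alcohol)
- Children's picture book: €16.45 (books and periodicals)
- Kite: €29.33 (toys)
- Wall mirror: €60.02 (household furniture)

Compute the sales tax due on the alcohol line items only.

€7.19

Sparkling wine €13.43: alcohol → 8.5% → €1.14
Bottle of whiskey €55.18: alcohol → 8.5% → €4.69
Hard cider (6-pack) €16.01: alcohol → 8.5% → €1.36
Tax on alcohol = €1.14 + €4.69 + €1.36 = €7.19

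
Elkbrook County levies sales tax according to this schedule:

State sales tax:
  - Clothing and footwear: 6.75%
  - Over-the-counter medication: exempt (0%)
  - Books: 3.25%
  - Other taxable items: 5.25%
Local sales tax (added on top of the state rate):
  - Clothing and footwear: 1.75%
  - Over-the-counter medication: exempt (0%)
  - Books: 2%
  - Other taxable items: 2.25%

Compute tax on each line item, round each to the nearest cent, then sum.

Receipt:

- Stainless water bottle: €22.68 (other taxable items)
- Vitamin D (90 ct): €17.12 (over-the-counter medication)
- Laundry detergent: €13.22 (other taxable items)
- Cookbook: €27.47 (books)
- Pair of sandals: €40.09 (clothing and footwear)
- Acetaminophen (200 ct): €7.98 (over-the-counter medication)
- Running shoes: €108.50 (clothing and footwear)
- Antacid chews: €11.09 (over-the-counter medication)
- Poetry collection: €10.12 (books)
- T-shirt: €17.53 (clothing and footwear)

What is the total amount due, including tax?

€294.58

Stainless water bottle €22.68: other taxable items → 5.25% + 2.25% local = 7.5% → €1.70
Vitamin D (90 ct) €17.12: over-the-counter medication → 0% + 0% local = 0% → €0.00
Laundry detergent €13.22: other taxable items → 5.25% + 2.25% local = 7.5% → €0.99
Cookbook €27.47: books → 3.25% + 2% local = 5.25% → €1.44
Pair of sandals €40.09: clothing and footwear → 6.75% + 1.75% local = 8.5% → €3.41
Acetaminophen (200 ct) €7.98: over-the-counter medication → 0% + 0% local = 0% → €0.00
Running shoes €108.50: clothing and footwear → 6.75% + 1.75% local = 8.5% → €9.22
Antacid chews €11.09: over-the-counter medication → 0% + 0% local = 0% → €0.00
Poetry collection €10.12: books → 3.25% + 2% local = 5.25% → €0.53
T-shirt €17.53: clothing and footwear → 6.75% + 1.75% local = 8.5% → €1.49
Subtotal = €275.80; tax = €18.78; total due = €294.58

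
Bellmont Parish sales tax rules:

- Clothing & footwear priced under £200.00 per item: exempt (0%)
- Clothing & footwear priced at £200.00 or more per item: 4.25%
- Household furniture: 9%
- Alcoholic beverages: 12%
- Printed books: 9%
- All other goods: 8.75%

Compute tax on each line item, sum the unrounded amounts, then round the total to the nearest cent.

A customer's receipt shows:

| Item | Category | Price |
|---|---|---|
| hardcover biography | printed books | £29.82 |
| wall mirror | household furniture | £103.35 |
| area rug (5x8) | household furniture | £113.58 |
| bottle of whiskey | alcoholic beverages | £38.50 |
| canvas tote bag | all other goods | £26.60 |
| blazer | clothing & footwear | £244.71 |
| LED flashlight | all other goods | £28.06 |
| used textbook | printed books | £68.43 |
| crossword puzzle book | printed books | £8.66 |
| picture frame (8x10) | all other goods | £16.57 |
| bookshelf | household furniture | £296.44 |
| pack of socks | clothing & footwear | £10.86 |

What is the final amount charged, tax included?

Hardcover biography £29.82: printed books → 9% → £2.6838
Wall mirror £103.35: household furniture → 9% → £9.3015
Area rug (5x8) £113.58: household furniture → 9% → £10.2222
Bottle of whiskey £38.50: alcoholic beverages → 12% → £4.62
Canvas tote bag £26.60: all other goods → 8.75% → £2.3275
Blazer £244.71: clothing & footwear, £200.00 or more → 4.25% → £10.400175
LED flashlight £28.06: all other goods → 8.75% → £2.45525
Used textbook £68.43: printed books → 9% → £6.1587
Crossword puzzle book £8.66: printed books → 9% → £0.7794
Picture frame (8x10) £16.57: all other goods → 8.75% → £1.449875
Bookshelf £296.44: household furniture → 9% → £26.6796
Pack of socks £10.86: clothing & footwear, under £200.00 → 0% → £0.00
Subtotal = £985.58; unrounded tax = £77.078 → £77.08; total due = £1062.66

£1062.66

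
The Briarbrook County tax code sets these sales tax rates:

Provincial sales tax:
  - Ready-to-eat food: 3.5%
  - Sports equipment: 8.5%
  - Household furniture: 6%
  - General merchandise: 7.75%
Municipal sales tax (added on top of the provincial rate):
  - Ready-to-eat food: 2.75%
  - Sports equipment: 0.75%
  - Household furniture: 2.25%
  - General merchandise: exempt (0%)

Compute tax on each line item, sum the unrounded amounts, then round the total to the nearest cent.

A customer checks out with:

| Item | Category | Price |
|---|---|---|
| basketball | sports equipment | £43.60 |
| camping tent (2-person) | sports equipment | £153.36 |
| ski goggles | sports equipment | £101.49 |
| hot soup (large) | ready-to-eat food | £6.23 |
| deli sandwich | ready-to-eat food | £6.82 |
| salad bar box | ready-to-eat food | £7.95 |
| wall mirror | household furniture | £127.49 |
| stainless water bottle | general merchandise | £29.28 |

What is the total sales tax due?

£41.71

Basketball £43.60: sports equipment → 8.5% + 0.75% municipal = 9.25% → £4.033
Camping tent (2-person) £153.36: sports equipment → 8.5% + 0.75% municipal = 9.25% → £14.1858
Ski goggles £101.49: sports equipment → 8.5% + 0.75% municipal = 9.25% → £9.387825
Hot soup (large) £6.23: ready-to-eat food → 3.5% + 2.75% municipal = 6.25% → £0.389375
Deli sandwich £6.82: ready-to-eat food → 3.5% + 2.75% municipal = 6.25% → £0.42625
Salad bar box £7.95: ready-to-eat food → 3.5% + 2.75% municipal = 6.25% → £0.496875
Wall mirror £127.49: household furniture → 6% + 2.25% municipal = 8.25% → £10.517925
Stainless water bottle £29.28: general merchandise → 7.75% + 0% municipal = 7.75% → £2.2692
Unrounded tax sum = £41.70625 → £41.71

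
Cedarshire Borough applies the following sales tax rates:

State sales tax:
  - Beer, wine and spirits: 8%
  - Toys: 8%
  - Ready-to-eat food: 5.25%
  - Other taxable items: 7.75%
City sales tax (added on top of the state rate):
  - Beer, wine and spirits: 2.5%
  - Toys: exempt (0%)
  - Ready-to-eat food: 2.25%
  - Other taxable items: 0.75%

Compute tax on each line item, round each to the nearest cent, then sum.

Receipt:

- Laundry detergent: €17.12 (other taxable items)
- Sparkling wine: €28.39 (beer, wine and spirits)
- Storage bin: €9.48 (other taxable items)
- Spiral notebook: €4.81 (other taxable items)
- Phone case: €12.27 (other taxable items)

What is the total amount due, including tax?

€78.77

Laundry detergent €17.12: other taxable items → 7.75% + 0.75% city = 8.5% → €1.46
Sparkling wine €28.39: beer, wine and spirits → 8% + 2.5% city = 10.5% → €2.98
Storage bin €9.48: other taxable items → 7.75% + 0.75% city = 8.5% → €0.81
Spiral notebook €4.81: other taxable items → 7.75% + 0.75% city = 8.5% → €0.41
Phone case €12.27: other taxable items → 7.75% + 0.75% city = 8.5% → €1.04
Subtotal = €72.07; tax = €6.70; total due = €78.77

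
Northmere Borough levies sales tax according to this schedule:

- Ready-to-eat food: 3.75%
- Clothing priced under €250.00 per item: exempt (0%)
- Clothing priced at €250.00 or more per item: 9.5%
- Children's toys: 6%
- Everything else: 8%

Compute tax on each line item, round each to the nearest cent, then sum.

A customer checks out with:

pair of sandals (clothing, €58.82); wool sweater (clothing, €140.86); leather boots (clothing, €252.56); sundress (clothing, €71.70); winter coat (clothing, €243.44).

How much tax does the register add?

€23.99

Pair of sandals €58.82: clothing, under €250.00 → 0% → €0.00
Wool sweater €140.86: clothing, under €250.00 → 0% → €0.00
Leather boots €252.56: clothing, €250.00 or more → 9.5% → €23.99
Sundress €71.70: clothing, under €250.00 → 0% → €0.00
Winter coat €243.44: clothing, under €250.00 → 0% → €0.00
Total tax = €23.99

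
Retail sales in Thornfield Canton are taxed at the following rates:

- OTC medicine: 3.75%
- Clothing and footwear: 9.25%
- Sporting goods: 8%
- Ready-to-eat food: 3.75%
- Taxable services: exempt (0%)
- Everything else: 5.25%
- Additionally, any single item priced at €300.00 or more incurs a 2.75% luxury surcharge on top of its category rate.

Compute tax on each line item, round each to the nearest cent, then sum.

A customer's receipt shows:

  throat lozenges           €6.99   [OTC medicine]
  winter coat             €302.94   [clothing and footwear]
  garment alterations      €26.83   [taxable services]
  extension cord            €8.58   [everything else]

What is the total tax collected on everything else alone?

Extension cord €8.58: everything else → 5.25% → €0.45
Tax on everything else = €0.45

€0.45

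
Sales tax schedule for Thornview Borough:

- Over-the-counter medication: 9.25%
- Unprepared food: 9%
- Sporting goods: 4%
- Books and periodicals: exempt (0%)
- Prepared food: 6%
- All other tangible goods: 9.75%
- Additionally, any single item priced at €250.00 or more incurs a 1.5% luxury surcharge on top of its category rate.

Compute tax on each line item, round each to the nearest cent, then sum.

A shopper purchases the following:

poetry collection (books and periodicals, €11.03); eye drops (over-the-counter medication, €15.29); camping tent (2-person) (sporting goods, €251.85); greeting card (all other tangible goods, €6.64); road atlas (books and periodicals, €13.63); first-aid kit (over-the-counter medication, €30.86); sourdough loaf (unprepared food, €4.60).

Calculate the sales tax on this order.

€19.17

Poetry collection €11.03: books and periodicals → 0% → €0.00
Eye drops €15.29: over-the-counter medication → 9.25% → €1.41
Camping tent (2-person) €251.85: sporting goods → 4% + 1.5% surcharge = 5.5% → €13.85
Greeting card €6.64: all other tangible goods → 9.75% → €0.65
Road atlas €13.63: books and periodicals → 0% → €0.00
First-aid kit €30.86: over-the-counter medication → 9.25% → €2.85
Sourdough loaf €4.60: unprepared food → 9% → €0.41
Total tax = €1.41 + €13.85 + €0.65 + €2.85 + €0.41 = €19.17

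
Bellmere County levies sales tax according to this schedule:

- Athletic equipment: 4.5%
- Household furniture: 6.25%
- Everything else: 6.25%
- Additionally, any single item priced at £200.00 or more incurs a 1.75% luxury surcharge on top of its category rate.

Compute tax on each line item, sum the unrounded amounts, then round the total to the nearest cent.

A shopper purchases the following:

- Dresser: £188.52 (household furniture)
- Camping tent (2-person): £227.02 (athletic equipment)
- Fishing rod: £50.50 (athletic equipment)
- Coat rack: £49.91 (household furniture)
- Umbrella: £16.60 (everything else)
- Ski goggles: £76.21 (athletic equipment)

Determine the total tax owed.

£35.83

Dresser £188.52: household furniture → 6.25% → £11.7825
Camping tent (2-person) £227.02: athletic equipment → 4.5% + 1.75% surcharge = 6.25% → £14.18875
Fishing rod £50.50: athletic equipment → 4.5% → £2.2725
Coat rack £49.91: household furniture → 6.25% → £3.119375
Umbrella £16.60: everything else → 6.25% → £1.0375
Ski goggles £76.21: athletic equipment → 4.5% → £3.42945
Unrounded tax sum = £35.830075 → £35.83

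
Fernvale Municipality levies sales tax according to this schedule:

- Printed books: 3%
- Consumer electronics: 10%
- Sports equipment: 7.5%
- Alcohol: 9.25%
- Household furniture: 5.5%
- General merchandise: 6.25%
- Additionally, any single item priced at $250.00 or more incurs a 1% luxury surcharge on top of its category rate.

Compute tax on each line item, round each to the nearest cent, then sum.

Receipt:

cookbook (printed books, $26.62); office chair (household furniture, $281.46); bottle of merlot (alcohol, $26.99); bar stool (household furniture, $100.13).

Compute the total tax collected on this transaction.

Cookbook $26.62: printed books → 3% → $0.80
Office chair $281.46: household furniture → 5.5% + 1% surcharge = 6.5% → $18.29
Bottle of merlot $26.99: alcohol → 9.25% → $2.50
Bar stool $100.13: household furniture → 5.5% → $5.51
Total tax = $0.80 + $18.29 + $2.50 + $5.51 = $27.10

$27.10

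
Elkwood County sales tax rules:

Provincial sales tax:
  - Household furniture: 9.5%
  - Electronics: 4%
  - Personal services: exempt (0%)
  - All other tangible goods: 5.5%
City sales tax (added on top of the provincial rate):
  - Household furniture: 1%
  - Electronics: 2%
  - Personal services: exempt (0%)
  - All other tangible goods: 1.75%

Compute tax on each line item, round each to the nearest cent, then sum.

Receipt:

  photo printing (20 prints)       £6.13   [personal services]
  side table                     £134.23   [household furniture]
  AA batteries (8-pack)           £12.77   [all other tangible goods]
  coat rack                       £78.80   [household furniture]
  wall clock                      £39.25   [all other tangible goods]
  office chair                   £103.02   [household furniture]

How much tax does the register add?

Photo printing (20 prints) £6.13: personal services → 0% + 0% city = 0% → £0.00
Side table £134.23: household furniture → 9.5% + 1% city = 10.5% → £14.09
AA batteries (8-pack) £12.77: all other tangible goods → 5.5% + 1.75% city = 7.25% → £0.93
Coat rack £78.80: household furniture → 9.5% + 1% city = 10.5% → £8.27
Wall clock £39.25: all other tangible goods → 5.5% + 1.75% city = 7.25% → £2.85
Office chair £103.02: household furniture → 9.5% + 1% city = 10.5% → £10.82
Total tax = £14.09 + £0.93 + £8.27 + £2.85 + £10.82 = £36.96

£36.96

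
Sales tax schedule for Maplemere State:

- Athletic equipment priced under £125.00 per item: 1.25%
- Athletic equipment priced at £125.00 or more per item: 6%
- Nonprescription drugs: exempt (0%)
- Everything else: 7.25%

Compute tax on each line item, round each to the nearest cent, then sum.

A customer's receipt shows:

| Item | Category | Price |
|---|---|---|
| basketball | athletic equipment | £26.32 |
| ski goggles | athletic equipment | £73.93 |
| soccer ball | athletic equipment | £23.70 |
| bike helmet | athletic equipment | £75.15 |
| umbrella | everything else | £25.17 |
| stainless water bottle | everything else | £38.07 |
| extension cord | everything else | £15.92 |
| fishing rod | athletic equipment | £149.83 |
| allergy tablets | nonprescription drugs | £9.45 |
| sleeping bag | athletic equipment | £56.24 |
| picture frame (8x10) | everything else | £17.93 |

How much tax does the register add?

£19.21

Basketball £26.32: athletic equipment, under £125.00 → 1.25% → £0.33
Ski goggles £73.93: athletic equipment, under £125.00 → 1.25% → £0.92
Soccer ball £23.70: athletic equipment, under £125.00 → 1.25% → £0.30
Bike helmet £75.15: athletic equipment, under £125.00 → 1.25% → £0.94
Umbrella £25.17: everything else → 7.25% → £1.82
Stainless water bottle £38.07: everything else → 7.25% → £2.76
Extension cord £15.92: everything else → 7.25% → £1.15
Fishing rod £149.83: athletic equipment, £125.00 or more → 6% → £8.99
Allergy tablets £9.45: nonprescription drugs → 0% → £0.00
Sleeping bag £56.24: athletic equipment, under £125.00 → 1.25% → £0.70
Picture frame (8x10) £17.93: everything else → 7.25% → £1.30
Total tax = £0.33 + £0.92 + £0.30 + £0.94 + £1.82 + £2.76 + £1.15 + £8.99 + £0.70 + £1.30 = £19.21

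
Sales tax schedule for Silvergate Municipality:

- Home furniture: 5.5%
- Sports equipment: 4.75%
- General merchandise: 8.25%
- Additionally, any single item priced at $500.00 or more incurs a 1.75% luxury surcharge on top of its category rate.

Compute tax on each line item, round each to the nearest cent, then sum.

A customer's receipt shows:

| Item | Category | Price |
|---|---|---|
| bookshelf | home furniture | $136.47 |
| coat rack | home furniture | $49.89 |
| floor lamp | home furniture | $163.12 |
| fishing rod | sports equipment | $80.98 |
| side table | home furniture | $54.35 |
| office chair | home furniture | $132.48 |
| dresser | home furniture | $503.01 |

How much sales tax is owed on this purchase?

Bookshelf $136.47: home furniture → 5.5% → $7.51
Coat rack $49.89: home furniture → 5.5% → $2.74
Floor lamp $163.12: home furniture → 5.5% → $8.97
Fishing rod $80.98: sports equipment → 4.75% → $3.85
Side table $54.35: home furniture → 5.5% → $2.99
Office chair $132.48: home furniture → 5.5% → $7.29
Dresser $503.01: home furniture → 5.5% + 1.75% surcharge = 7.25% → $36.47
Total tax = $7.51 + $2.74 + $8.97 + $3.85 + $2.99 + $7.29 + $36.47 = $69.82

$69.82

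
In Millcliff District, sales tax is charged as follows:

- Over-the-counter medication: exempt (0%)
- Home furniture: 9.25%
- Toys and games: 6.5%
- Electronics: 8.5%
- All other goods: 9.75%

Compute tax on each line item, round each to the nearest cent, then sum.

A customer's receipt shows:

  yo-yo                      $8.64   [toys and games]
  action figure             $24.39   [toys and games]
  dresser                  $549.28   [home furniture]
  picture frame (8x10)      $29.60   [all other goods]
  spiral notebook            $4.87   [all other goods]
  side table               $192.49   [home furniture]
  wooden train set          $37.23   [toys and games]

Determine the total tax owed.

Yo-yo $8.64: toys and games → 6.5% → $0.56
Action figure $24.39: toys and games → 6.5% → $1.59
Dresser $549.28: home furniture → 9.25% → $50.81
Picture frame (8x10) $29.60: all other goods → 9.75% → $2.89
Spiral notebook $4.87: all other goods → 9.75% → $0.47
Side table $192.49: home furniture → 9.25% → $17.81
Wooden train set $37.23: toys and games → 6.5% → $2.42
Total tax = $0.56 + $1.59 + $50.81 + $2.89 + $0.47 + $17.81 + $2.42 = $76.55

$76.55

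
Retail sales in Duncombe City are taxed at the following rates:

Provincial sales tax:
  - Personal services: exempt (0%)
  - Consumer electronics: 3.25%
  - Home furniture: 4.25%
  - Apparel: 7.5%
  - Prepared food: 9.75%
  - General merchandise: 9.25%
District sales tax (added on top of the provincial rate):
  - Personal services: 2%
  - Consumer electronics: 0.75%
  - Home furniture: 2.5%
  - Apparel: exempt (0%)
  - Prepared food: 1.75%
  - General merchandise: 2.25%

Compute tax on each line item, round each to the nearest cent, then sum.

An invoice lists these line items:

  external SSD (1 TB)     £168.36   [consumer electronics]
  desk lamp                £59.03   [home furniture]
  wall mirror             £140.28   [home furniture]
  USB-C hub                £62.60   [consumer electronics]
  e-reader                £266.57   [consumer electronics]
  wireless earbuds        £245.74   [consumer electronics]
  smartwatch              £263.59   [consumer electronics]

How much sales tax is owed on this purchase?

External SSD (1 TB) £168.36: consumer electronics → 3.25% + 0.75% district = 4% → £6.73
Desk lamp £59.03: home furniture → 4.25% + 2.5% district = 6.75% → £3.98
Wall mirror £140.28: home furniture → 4.25% + 2.5% district = 6.75% → £9.47
USB-C hub £62.60: consumer electronics → 3.25% + 0.75% district = 4% → £2.50
E-reader £266.57: consumer electronics → 3.25% + 0.75% district = 4% → £10.66
Wireless earbuds £245.74: consumer electronics → 3.25% + 0.75% district = 4% → £9.83
Smartwatch £263.59: consumer electronics → 3.25% + 0.75% district = 4% → £10.54
Total tax = £6.73 + £3.98 + £9.47 + £2.50 + £10.66 + £9.83 + £10.54 = £53.71

£53.71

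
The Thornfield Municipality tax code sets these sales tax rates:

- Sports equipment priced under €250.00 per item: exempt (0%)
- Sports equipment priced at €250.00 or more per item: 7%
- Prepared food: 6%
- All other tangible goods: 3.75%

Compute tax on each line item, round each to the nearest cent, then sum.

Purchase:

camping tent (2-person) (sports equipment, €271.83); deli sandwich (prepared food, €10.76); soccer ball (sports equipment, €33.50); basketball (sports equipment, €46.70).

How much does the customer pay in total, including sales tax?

Camping tent (2-person) €271.83: sports equipment, €250.00 or more → 7% → €19.03
Deli sandwich €10.76: prepared food → 6% → €0.65
Soccer ball €33.50: sports equipment, under €250.00 → 0% → €0.00
Basketball €46.70: sports equipment, under €250.00 → 0% → €0.00
Subtotal = €362.79; tax = €19.68; total due = €382.47

€382.47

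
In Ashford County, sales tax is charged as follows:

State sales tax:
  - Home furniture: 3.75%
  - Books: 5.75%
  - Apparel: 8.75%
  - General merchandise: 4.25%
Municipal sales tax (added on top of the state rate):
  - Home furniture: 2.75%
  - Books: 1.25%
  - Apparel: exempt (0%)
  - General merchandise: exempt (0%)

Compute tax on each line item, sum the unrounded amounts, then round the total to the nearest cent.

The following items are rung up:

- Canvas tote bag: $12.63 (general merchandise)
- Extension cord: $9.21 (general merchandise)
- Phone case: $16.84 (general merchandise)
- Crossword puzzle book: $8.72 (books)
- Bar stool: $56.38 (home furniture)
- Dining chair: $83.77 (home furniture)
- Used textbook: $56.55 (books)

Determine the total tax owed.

$15.32

Canvas tote bag $12.63: general merchandise → 4.25% + 0% municipal = 4.25% → $0.536775
Extension cord $9.21: general merchandise → 4.25% + 0% municipal = 4.25% → $0.391425
Phone case $16.84: general merchandise → 4.25% + 0% municipal = 4.25% → $0.7157
Crossword puzzle book $8.72: books → 5.75% + 1.25% municipal = 7% → $0.6104
Bar stool $56.38: home furniture → 3.75% + 2.75% municipal = 6.5% → $3.6647
Dining chair $83.77: home furniture → 3.75% + 2.75% municipal = 6.5% → $5.44505
Used textbook $56.55: books → 5.75% + 1.25% municipal = 7% → $3.9585
Unrounded tax sum = $15.32255 → $15.32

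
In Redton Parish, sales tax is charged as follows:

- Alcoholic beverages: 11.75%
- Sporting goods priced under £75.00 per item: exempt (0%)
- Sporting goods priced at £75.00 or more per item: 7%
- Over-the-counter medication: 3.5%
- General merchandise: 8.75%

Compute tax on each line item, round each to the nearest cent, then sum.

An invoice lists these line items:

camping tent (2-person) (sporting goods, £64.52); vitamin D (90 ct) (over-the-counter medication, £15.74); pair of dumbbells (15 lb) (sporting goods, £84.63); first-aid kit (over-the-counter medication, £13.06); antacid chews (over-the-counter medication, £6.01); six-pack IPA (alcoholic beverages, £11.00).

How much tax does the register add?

Camping tent (2-person) £64.52: sporting goods, under £75.00 → 0% → £0.00
Vitamin D (90 ct) £15.74: over-the-counter medication → 3.5% → £0.55
Pair of dumbbells (15 lb) £84.63: sporting goods, £75.00 or more → 7% → £5.92
First-aid kit £13.06: over-the-counter medication → 3.5% → £0.46
Antacid chews £6.01: over-the-counter medication → 3.5% → £0.21
Six-pack IPA £11.00: alcoholic beverages → 11.75% → £1.29
Total tax = £0.55 + £5.92 + £0.46 + £0.21 + £1.29 = £8.43

£8.43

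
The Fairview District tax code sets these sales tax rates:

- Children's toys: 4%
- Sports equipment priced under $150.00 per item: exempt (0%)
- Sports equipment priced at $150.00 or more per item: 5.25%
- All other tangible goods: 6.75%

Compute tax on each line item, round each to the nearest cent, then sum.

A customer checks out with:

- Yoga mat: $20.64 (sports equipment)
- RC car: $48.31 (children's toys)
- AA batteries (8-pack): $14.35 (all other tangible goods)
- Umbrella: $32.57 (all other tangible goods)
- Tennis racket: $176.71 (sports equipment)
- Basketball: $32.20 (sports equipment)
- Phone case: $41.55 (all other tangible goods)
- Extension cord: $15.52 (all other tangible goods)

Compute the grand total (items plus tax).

Yoga mat $20.64: sports equipment, under $150.00 → 0% → $0.00
RC car $48.31: children's toys → 4% → $1.93
AA batteries (8-pack) $14.35: all other tangible goods → 6.75% → $0.97
Umbrella $32.57: all other tangible goods → 6.75% → $2.20
Tennis racket $176.71: sports equipment, $150.00 or more → 5.25% → $9.28
Basketball $32.20: sports equipment, under $150.00 → 0% → $0.00
Phone case $41.55: all other tangible goods → 6.75% → $2.80
Extension cord $15.52: all other tangible goods → 6.75% → $1.05
Subtotal = $381.85; tax = $18.23; total due = $400.08

$400.08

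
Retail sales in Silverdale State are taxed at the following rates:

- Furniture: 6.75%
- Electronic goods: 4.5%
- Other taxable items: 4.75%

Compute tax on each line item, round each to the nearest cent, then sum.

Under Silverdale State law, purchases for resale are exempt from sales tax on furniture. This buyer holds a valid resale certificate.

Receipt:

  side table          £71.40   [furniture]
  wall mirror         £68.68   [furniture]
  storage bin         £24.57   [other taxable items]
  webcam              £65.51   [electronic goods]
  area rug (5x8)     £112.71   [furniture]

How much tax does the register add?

£4.12

Side table £71.40: furniture, buyer-exempt → 0% → £0.00
Wall mirror £68.68: furniture, buyer-exempt → 0% → £0.00
Storage bin £24.57: other taxable items → 4.75% → £1.17
Webcam £65.51: electronic goods → 4.5% → £2.95
Area rug (5x8) £112.71: furniture, buyer-exempt → 0% → £0.00
Total tax = £1.17 + £2.95 = £4.12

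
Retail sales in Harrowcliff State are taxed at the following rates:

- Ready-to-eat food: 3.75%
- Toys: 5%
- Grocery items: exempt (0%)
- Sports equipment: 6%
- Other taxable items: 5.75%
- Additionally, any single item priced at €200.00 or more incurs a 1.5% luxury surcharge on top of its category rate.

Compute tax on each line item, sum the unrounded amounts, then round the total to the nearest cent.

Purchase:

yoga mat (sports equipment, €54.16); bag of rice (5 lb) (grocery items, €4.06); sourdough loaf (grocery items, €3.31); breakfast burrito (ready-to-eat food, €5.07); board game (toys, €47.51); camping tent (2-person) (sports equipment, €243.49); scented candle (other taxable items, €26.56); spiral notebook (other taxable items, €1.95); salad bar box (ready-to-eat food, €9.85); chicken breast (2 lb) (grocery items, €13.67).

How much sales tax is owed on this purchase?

€26.09

Yoga mat €54.16: sports equipment → 6% → €3.2496
Bag of rice (5 lb) €4.06: grocery items → 0% → €0.00
Sourdough loaf €3.31: grocery items → 0% → €0.00
Breakfast burrito €5.07: ready-to-eat food → 3.75% → €0.190125
Board game €47.51: toys → 5% → €2.3755
Camping tent (2-person) €243.49: sports equipment → 6% + 1.5% surcharge = 7.5% → €18.26175
Scented candle €26.56: other taxable items → 5.75% → €1.5272
Spiral notebook €1.95: other taxable items → 5.75% → €0.112125
Salad bar box €9.85: ready-to-eat food → 3.75% → €0.369375
Chicken breast (2 lb) €13.67: grocery items → 0% → €0.00
Unrounded tax sum = €26.085675 → €26.09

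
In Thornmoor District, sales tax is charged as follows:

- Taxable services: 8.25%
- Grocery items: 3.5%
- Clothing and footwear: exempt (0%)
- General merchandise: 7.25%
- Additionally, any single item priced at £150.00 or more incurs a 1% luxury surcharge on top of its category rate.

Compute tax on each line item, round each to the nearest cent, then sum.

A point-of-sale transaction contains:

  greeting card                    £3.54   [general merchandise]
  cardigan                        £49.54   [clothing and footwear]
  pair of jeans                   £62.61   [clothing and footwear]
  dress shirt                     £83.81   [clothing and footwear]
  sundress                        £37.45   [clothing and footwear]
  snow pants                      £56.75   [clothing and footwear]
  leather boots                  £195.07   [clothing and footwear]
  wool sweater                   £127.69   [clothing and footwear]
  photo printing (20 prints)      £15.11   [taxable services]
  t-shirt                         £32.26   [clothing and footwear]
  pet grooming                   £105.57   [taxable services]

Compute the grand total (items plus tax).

Greeting card £3.54: general merchandise → 7.25% → £0.26
Cardigan £49.54: clothing and footwear → 0% → £0.00
Pair of jeans £62.61: clothing and footwear → 0% → £0.00
Dress shirt £83.81: clothing and footwear → 0% → £0.00
Sundress £37.45: clothing and footwear → 0% → £0.00
Snow pants £56.75: clothing and footwear → 0% → £0.00
Leather boots £195.07: clothing and footwear → 0% + 1% surcharge = 1% → £1.95
Wool sweater £127.69: clothing and footwear → 0% → £0.00
Photo printing (20 prints) £15.11: taxable services → 8.25% → £1.25
T-shirt £32.26: clothing and footwear → 0% → £0.00
Pet grooming £105.57: taxable services → 8.25% → £8.71
Subtotal = £769.40; tax = £12.17; total due = £781.57

£781.57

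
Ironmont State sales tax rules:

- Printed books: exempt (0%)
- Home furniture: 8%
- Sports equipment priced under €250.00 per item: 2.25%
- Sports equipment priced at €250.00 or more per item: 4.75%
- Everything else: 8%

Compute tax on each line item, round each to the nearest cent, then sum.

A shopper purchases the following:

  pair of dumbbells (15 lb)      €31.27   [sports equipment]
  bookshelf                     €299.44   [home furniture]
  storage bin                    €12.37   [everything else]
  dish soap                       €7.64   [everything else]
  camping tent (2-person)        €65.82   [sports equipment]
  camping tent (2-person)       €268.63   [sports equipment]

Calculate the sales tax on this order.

€40.50

Pair of dumbbells (15 lb) €31.27: sports equipment, under €250.00 → 2.25% → €0.70
Bookshelf €299.44: home furniture → 8% → €23.96
Storage bin €12.37: everything else → 8% → €0.99
Dish soap €7.64: everything else → 8% → €0.61
Camping tent (2-person) €65.82: sports equipment, under €250.00 → 2.25% → €1.48
Camping tent (2-person) €268.63: sports equipment, €250.00 or more → 4.75% → €12.76
Total tax = €0.70 + €23.96 + €0.99 + €0.61 + €1.48 + €12.76 = €40.50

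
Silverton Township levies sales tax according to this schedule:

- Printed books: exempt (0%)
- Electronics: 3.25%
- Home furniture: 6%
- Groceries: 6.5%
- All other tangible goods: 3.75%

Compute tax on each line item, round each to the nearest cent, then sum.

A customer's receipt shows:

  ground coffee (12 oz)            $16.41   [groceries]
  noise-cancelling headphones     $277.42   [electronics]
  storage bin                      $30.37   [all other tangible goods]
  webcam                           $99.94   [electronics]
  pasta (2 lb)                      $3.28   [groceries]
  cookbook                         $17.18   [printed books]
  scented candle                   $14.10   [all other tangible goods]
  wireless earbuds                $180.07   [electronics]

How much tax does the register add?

$21.07

Ground coffee (12 oz) $16.41: groceries → 6.5% → $1.07
Noise-cancelling headphones $277.42: electronics → 3.25% → $9.02
Storage bin $30.37: all other tangible goods → 3.75% → $1.14
Webcam $99.94: electronics → 3.25% → $3.25
Pasta (2 lb) $3.28: groceries → 6.5% → $0.21
Cookbook $17.18: printed books → 0% → $0.00
Scented candle $14.10: all other tangible goods → 3.75% → $0.53
Wireless earbuds $180.07: electronics → 3.25% → $5.85
Total tax = $1.07 + $9.02 + $1.14 + $3.25 + $0.21 + $0.53 + $5.85 = $21.07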